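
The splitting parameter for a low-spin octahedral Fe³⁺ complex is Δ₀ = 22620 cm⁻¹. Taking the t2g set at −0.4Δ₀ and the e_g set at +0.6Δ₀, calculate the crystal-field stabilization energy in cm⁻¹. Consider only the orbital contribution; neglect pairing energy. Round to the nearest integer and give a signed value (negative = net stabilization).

-45240

Fe sits in group 8; removing 3 electrons leaves Fe³⁺ with 8 − 3 = 5 d electrons.
The d⁵ electrons fill as t2g^5 e_g^0.
Orbital CFSE = 5(-0.4) + 0(0.6) = -2.0Δ₀ = -2.0 × 22620 = -45240 cm⁻¹.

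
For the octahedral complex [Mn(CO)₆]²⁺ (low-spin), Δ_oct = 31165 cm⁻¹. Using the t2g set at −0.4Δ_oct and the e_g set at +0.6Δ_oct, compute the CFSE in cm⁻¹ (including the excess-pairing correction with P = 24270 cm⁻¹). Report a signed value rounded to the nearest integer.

-13790

CO is neutral, so the +2 overall charge sits on Mn: oxidation state +2.
Mn sits in group 7; removing 2 electrons leaves Mn²⁺ with 7 − 2 = 5 d electrons.
The d⁵ electrons fill as t2g^5 e_g^0.
The orbital stabilization is -2.0Δ_oct = -2.0 × 31165 = -62330 cm⁻¹.
High-spin d⁵ would be t2g^3 e_g^2 with 0 pairs; low-spin has 2, so 2 excess pairs cost +2P = +48540 cm⁻¹.
Net CFSE = -62330 + 48540 = -13790 cm⁻¹.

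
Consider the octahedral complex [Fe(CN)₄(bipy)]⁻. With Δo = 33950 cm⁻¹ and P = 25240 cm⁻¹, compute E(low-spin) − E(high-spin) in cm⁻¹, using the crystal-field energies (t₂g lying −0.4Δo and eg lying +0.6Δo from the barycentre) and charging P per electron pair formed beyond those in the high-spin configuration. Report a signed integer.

Ligand charges: 4×(-1) from CN⁻ and 1×(+0) from bipy sum to -4; with overall charge -1, Fe is +3.
Fe sits in group 8; removing 3 electrons leaves Fe³⁺ with 8 − 3 = 5 d electrons.
High-spin d⁵ fills as t₂g³ eg² with CFSE 3(−0.4) + 2(+0.6) = 0.0Δo = 0 cm⁻¹.
Low-spin: t₂g⁵ eg⁰, orbital CFSE = -2.0Δo = -67900 cm⁻¹; plus 2 excess pairs × P = +50480 cm⁻¹; total -17420 cm⁻¹.
Thus E(LS) − E(HS) = -17420 cm⁻¹.

-17420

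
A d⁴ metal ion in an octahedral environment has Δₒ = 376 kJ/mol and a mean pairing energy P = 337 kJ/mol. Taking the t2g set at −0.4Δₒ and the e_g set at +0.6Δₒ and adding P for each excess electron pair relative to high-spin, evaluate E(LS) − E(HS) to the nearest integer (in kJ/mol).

High-spin d⁴ fills as t2g^3 e_g^1 with CFSE 3(−0.4) + 1(+0.6) = -0.6Δₒ = -226 kJ/mol.
Low-spin: t2g^4 e_g^0, orbital CFSE = -1.6Δₒ = -602 kJ/mol; plus 1 excess pair × P = +337 kJ/mol; total -265 kJ/mol.
The difference is -265 − (-226) = -39 kJ/mol, so low-spin lies lower.

-39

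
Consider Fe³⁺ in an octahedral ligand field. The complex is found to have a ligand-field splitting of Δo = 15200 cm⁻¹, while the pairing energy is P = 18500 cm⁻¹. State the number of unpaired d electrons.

5

Fe³⁺: group 8, so d-count = 8 − 3 = 5.
With Δo < P the complex is high-spin.
That gives t₂g³ eg².
Unpaired electrons: 5.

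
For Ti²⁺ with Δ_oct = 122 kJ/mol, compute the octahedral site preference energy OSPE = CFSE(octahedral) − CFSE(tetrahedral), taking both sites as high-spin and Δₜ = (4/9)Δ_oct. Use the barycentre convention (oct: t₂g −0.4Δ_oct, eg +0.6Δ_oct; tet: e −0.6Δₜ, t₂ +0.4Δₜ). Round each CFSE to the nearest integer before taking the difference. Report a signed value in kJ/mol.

Ti²⁺: group 4, so d-count = 4 − 2 = 2.
Octahedral (high-spin): t₂g² eg⁰, CFSE = 2(−0.4) + 0(+0.6) = -0.8Δ_oct = -0.8 × 122 = -98 kJ/mol.
Tetrahedral e² t₂⁰ gives -1.2Δₜ = -1.2 × (4/9) × 122 = -65 kJ/mol.
OSPE = CFSE(oct) − CFSE(tet) = -98 − (-65) = -33 kJ/mol.

-33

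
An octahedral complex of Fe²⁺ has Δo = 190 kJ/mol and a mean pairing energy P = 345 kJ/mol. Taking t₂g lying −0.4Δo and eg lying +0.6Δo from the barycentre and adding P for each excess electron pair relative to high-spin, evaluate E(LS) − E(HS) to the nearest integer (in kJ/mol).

310

Fe is in group 8, so Fe²⁺ is d⁶ (8 − 2 = 6).
In the high-spin limit (t₂g⁴ eg²) the orbital term is -0.4Δo = -76 kJ/mol, with no excess pairing.
Low-spin t₂g⁶ eg⁰ gives -2.4Δo = -456 kJ/mol, but forming 2 extra pairs costs 2P = 690 kJ/mol, so E(LS) = -456 + 690 = 234 kJ/mol.
The difference is 234 − (-76) = 310 kJ/mol, so high-spin lies lower.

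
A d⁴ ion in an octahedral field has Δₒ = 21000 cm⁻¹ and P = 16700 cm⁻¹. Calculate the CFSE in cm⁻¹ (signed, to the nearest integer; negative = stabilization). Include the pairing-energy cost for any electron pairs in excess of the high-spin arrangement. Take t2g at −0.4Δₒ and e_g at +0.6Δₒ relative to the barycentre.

-16900

Since Δₒ = 21000 cm⁻¹ > P = 16700 cm⁻¹, the complex adopts the low-spin configuration.
That gives t2g^4 e_g^0.
Orbital CFSE = -1.6Δₒ = -1.6 × 21000 = -33600 cm⁻¹.
Excess pairs vs high-spin: 1 − 0 = 1; pairing cost = +16700 cm⁻¹.
Net CFSE = -33600 + 16700 = -16900 cm⁻¹.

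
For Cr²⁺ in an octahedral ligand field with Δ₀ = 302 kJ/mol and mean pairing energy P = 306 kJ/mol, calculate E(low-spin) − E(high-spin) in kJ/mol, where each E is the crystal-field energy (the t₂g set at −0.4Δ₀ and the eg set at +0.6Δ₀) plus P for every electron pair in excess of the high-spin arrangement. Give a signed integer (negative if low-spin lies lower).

4

Cr²⁺: group 6, so d-count = 6 − 2 = 4.
High-spin d⁴ fills as t₂g³ eg¹ with CFSE 3(−0.4) + 1(+0.6) = -0.6Δ₀ = -181 kJ/mol.
Low-spin: t₂g⁴ eg⁰, orbital CFSE = -1.6Δ₀ = -483 kJ/mol; plus 1 excess pair × P = +306 kJ/mol; total -177 kJ/mol.
The difference is -177 − (-181) = 4 kJ/mol, so high-spin lies lower.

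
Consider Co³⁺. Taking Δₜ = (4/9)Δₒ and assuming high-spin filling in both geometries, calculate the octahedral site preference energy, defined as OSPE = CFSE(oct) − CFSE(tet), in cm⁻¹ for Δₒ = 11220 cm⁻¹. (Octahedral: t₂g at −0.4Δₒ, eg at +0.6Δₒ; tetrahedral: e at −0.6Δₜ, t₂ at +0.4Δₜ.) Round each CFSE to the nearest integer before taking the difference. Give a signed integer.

-1496

Co is in group 9, so Co³⁺ is d⁶ (9 − 3 = 6).
Octahedral high-spin t₂g⁴ eg²: CFSE = -0.4 × 11220 = -4488 cm⁻¹.
Tetrahedral e³ t₂³ gives -0.6Δₜ = -0.6 × (4/9) × 11220 = -2992 cm⁻¹.
Subtracting, OSPE = -4488 − (-2992) = -1496 cm⁻¹.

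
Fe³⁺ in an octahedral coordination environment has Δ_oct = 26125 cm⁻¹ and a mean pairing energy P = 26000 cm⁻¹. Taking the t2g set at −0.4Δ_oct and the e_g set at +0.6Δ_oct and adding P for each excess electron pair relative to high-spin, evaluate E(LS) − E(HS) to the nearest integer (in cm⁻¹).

Fe is in group 8, so Fe³⁺ is d⁵ (8 − 3 = 5).
High-spin d⁵ fills as t2g^3 e_g^2 with CFSE 3(−0.4) + 2(+0.6) = 0.0Δ_oct = 0 cm⁻¹.
For low-spin the configuration is t2g^5 e_g^0: orbital energy -2.0 × 26125 = -52250 cm⁻¹, and 2 additional pairs relative to high-spin add 52000 cm⁻¹, giving -250 cm⁻¹.
E(LS) − E(HS) = -250 − (0) = -250 cm⁻¹.

-250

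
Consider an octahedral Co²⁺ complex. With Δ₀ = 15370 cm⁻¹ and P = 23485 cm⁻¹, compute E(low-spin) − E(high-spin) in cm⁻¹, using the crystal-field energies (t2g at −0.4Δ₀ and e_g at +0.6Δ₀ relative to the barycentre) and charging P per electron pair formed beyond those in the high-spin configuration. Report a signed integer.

8115

Co sits in group 9; removing 2 electrons leaves Co²⁺ with 9 − 2 = 7 d electrons.
In the high-spin limit (t2g^5 e_g^2) the orbital term is -0.8Δ₀ = -12296 cm⁻¹, with no excess pairing.
Low-spin t2g^6 e_g^1 gives -1.8Δ₀ = -27666 cm⁻¹, but forming 1 extra pair costs 1P = 23485 cm⁻¹, so E(LS) = -27666 + 23485 = -4181 cm⁻¹.
E(LS) − E(HS) = -4181 − (-12296) = 8115 cm⁻¹.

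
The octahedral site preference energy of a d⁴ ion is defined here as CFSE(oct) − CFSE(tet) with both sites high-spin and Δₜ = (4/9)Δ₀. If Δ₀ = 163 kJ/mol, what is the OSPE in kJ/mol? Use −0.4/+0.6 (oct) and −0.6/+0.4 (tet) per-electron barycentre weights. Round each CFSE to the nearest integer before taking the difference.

Octahedral high-spin t₂g³ eg¹: CFSE = -0.6 × 163 = -98 kJ/mol.
In a tetrahedral site the filling is e² t₂²: CFSE(tet) = -0.4Δₜ = -0.4 × (4/9)(163) = -29 kJ/mol.
Subtracting, OSPE = -98 − (-29) = -69 kJ/mol.

-69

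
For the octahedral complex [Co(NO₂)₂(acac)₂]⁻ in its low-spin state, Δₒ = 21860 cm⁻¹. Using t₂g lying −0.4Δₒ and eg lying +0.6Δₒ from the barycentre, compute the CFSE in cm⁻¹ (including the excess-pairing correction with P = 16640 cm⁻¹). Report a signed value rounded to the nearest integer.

Ligand charges: 2×(-1) from NO₂⁻ and 2×(-1) from acac⁻ sum to -4; with overall charge -1, Co is +3.
Co sits in group 9; removing 3 electrons leaves Co³⁺ with 9 − 3 = 6 d electrons.
Electron filling gives t₂g⁶ eg⁰.
CFSE(orbital) = 6×(-0.4Δₒ) + 0×(0.6Δₒ) = -2.4Δₒ; with Δₒ = 21860 cm⁻¹ that is -52464 cm⁻¹.
High-spin d⁶ would be t₂g⁴ eg² with 1 pair; low-spin has 3, so 2 excess pairs cost +2P = +33280 cm⁻¹.
Overall CFSE = -52464 + 33280 = -19184 cm⁻¹.

-19184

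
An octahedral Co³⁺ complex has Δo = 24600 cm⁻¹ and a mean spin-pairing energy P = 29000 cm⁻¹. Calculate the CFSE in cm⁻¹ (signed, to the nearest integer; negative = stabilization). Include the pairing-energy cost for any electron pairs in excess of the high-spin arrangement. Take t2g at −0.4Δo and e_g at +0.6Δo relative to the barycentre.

Co³⁺: group 9, so d-count = 9 − 3 = 6.
With Δo < P the complex is high-spin.
That gives t2g^4 e_g^2.
Orbital CFSE = -0.4Δo = -0.4 × 24600 = -9840 cm⁻¹.
High-spin has no excess pairs, so no pairing correction applies.

-9840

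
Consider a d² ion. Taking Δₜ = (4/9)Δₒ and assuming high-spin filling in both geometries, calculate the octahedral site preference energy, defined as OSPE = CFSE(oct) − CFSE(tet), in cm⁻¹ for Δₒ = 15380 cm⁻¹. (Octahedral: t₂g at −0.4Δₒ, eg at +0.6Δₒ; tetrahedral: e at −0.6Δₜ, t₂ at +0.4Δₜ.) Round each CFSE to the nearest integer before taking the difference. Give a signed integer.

Octahedral high-spin t₂g² eg⁰: CFSE = -0.8 × 15380 = -12304 cm⁻¹.
In a tetrahedral site the filling is e² t₂⁰: CFSE(tet) = -1.2Δₜ = -1.2 × (4/9)(15380) = -8203 cm⁻¹.
OSPE = CFSE(oct) − CFSE(tet) = -12304 − (-8203) = -4101 cm⁻¹.

-4101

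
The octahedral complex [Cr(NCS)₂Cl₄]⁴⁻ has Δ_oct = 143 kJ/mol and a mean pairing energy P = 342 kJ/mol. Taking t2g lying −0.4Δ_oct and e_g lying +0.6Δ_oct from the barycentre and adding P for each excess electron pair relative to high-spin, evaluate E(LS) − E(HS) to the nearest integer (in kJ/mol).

Ligand charges: 2×(-1) from NCS⁻ and 4×(-1) from Cl⁻ sum to -6; with overall charge -4, Cr is +2.
Cr²⁺: group 6, so d-count = 6 − 2 = 4.
High-spin: t2g^3 e_g^1, CFSE = -0.6Δ_oct = -86 kJ/mol.
For low-spin the configuration is t2g^4 e_g^0: orbital energy -1.6 × 143 = -229 kJ/mol, and 1 additional pair relative to high-spin adds 342 kJ/mol, giving 113 kJ/mol.
The difference is 113 − (-86) = 199 kJ/mol, so high-spin lies lower.

199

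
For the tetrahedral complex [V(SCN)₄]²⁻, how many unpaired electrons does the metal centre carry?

Each SCN⁻ contributes -1; 4 × (-1) = -4. With overall charge -2, V is in the +2 oxidation state.
V is in group 5, so V²⁺ is d³ (5 − 2 = 3).
With tetrahedral geometry the complex is necessarily high-spin.
Configuration: e² t₂¹, giving 3 unpaired electrons.

3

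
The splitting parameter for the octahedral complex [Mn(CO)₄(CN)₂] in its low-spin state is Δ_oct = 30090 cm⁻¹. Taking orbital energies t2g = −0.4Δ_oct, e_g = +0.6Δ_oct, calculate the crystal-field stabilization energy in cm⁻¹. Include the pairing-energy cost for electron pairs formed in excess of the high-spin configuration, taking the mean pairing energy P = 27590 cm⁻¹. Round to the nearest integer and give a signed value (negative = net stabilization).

Ligand charges: 4×(+0) from CO and 2×(-1) from CN⁻ sum to -2; with overall charge +0, Mn is +2.
Mn is in group 7, so Mn²⁺ is d⁵ (7 − 2 = 5).
Electron filling gives t2g^5 e_g^0.
Orbital CFSE = 5(-0.4) + 0(0.6) = -2.0Δ_oct = -2.0 × 30090 = -60180 cm⁻¹.
High-spin d⁵ would be t2g^3 e_g^2 with 0 pairs; low-spin has 2, so 2 excess pairs cost +2P = +55180 cm⁻¹.
Overall CFSE = -60180 + 55180 = -5000 cm⁻¹.

-5000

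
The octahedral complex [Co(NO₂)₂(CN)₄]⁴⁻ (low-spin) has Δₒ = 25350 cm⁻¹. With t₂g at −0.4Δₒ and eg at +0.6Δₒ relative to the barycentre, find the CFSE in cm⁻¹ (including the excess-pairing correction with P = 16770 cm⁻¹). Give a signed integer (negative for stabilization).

Ligand charges: 2×(-1) from NO₂⁻ and 4×(-1) from CN⁻ sum to -6; with overall charge -4, Co is +2.
Group 9 minus oxidation state +2 gives a d⁷ configuration for Co²⁺.
The d⁷ electrons fill as t₂g⁶ eg¹.
Orbital CFSE = 6(-0.4) + 1(0.6) = -1.8Δₒ = -1.8 × 25350 = -45630 cm⁻¹.
High-spin d⁷ would be t₂g⁵ eg² with 2 pairs; low-spin has 3, so 1 excess pair costs +1P = +16770 cm⁻¹.
Net CFSE = -45630 + 16770 = -28860 cm⁻¹.

-28860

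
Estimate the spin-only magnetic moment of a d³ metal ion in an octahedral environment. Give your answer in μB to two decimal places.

Configuration: t2g^3 e_g^0 → 3 unpaired electrons.
μ(spin-only) = √[3(3+2)] = √15 ≈ 3.87 μB.

3.87 μB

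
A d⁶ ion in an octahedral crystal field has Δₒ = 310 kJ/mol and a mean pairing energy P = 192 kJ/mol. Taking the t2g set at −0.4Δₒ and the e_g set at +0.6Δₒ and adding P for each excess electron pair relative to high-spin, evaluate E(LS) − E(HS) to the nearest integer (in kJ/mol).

In the high-spin limit (t2g^4 e_g^2) the orbital term is -0.4Δₒ = -124 kJ/mol, with no excess pairing.
For low-spin the configuration is t2g^6 e_g^0: orbital energy -2.4 × 310 = -744 kJ/mol, and 2 additional pairs relative to high-spin add 384 kJ/mol, giving -360 kJ/mol.
The difference is -360 − (-124) = -236 kJ/mol, so low-spin lies lower.

-236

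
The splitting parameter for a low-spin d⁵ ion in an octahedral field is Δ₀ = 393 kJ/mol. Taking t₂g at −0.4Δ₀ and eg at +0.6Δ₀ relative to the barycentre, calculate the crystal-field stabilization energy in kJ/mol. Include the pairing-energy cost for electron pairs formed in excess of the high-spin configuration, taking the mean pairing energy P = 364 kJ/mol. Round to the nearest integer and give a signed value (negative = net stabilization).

-58

Electron filling gives t₂g⁵ eg⁰.
Orbital CFSE = 5(-0.4) + 0(0.6) = -2.0Δ₀ = -2.0 × 393 = -786 kJ/mol.
High-spin d⁵ would be t₂g³ eg² with 0 pairs; low-spin has 2, so 2 excess pairs cost +2P = +728 kJ/mol.
Combining: -786 + 728 = -58 kJ/mol.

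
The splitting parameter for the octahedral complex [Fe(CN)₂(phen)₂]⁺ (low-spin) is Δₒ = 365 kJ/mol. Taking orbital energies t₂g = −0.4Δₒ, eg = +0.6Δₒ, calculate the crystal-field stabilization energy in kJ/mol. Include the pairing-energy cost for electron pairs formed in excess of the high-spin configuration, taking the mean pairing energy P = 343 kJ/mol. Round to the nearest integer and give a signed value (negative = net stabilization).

Ligand charges: 2×(-1) from CN⁻ and 2×(+0) from phen sum to -2; with overall charge +1, Fe is +3.
Group 8 minus oxidation state +3 gives a d⁵ configuration for Fe³⁺.
The d⁵ electrons fill as t₂g⁵ eg⁰.
Orbital CFSE = 5(-0.4) + 0(0.6) = -2.0Δₒ = -2.0 × 365 = -730 kJ/mol.
Pairing penalty: 2 pairs vs 0 in the high-spin reference → 2 extra × P = 686 kJ/mol.
Net CFSE = -730 + 686 = -44 kJ/mol.

-44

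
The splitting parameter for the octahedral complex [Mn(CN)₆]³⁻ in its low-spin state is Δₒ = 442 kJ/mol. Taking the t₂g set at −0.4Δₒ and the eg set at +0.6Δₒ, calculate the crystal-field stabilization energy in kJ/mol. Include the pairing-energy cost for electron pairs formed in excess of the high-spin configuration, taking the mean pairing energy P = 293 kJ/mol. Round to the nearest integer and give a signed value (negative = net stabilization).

Each CN⁻ contributes -1; 6 × (-1) = -6. With overall charge -3, Mn is in the +3 oxidation state.
Mn is in group 7, so Mn³⁺ is d⁴ (7 − 3 = 4).
The d⁴ electrons fill as t₂g⁴ eg⁰.
CFSE(orbital) = 4×(-0.4Δₒ) + 0×(0.6Δₒ) = -1.6Δₒ; with Δₒ = 442 kJ/mol that is -707 kJ/mol.
High-spin d⁴ would be t₂g³ eg¹ with 0 pairs; low-spin has 1, so 1 excess pair costs +1P = +293 kJ/mol.
Net CFSE = -707 + 293 = -414 kJ/mol.

-414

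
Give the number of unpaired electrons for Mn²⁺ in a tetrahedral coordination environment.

Mn sits in group 7; removing 2 electrons leaves Mn²⁺ with 7 − 2 = 5 d electrons.
Tetrahedral splitting is small, so the complex is high-spin.
Configuration: e² t₂³, giving 5 unpaired electrons.

5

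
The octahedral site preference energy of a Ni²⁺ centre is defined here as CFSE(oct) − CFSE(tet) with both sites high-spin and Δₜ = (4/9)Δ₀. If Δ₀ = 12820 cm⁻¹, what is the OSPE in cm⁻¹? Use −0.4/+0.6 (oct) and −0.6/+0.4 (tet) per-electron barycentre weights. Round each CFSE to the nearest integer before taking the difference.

Ni is in group 10, so Ni²⁺ is d⁸ (10 − 2 = 8).
In an octahedral site d⁸ (HS) is t₂g⁶ eg², giving CFSE(oct) = -1.2Δ₀ = -15384 cm⁻¹.
In a tetrahedral site the filling is e⁴ t₂⁴: CFSE(tet) = -0.8Δₜ = -0.8 × (4/9)(12820) = -4558 cm⁻¹.
OSPE = CFSE(oct) − CFSE(tet) = -15384 − (-4558) = -10826 cm⁻¹.

-10826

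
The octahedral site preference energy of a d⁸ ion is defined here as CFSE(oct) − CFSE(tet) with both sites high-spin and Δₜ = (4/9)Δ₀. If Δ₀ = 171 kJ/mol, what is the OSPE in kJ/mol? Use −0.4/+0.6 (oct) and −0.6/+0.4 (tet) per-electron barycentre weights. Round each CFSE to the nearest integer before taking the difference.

Octahedral high-spin t2g^6 e_g^2: CFSE = -1.2 × 171 = -205 kJ/mol.
Tetrahedral e^4 t2^4 gives -0.8Δₜ = -0.8 × (4/9) × 171 = -61 kJ/mol.
Subtracting, OSPE = -205 − (-61) = -144 kJ/mol.

-144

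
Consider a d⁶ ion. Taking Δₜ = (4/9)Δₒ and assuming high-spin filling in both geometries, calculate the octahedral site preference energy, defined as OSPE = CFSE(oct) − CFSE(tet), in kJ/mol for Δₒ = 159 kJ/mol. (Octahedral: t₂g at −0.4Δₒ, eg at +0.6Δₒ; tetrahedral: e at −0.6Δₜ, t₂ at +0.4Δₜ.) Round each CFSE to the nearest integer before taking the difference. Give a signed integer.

-22

Octahedral (high-spin): t₂g⁴ eg², CFSE = 4(−0.4) + 2(+0.6) = -0.4Δₒ = -0.4 × 159 = -64 kJ/mol.
In a tetrahedral site the filling is e³ t₂³: CFSE(tet) = -0.6Δₜ = -0.6 × (4/9)(159) = -42 kJ/mol.
Subtracting, OSPE = -64 − (-42) = -22 kJ/mol.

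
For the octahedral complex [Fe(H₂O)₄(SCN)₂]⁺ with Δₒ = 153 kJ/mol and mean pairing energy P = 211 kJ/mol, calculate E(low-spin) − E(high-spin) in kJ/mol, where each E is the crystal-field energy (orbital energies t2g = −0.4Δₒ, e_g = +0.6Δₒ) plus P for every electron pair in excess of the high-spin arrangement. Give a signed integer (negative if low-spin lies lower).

Ligand charges: 4×(+0) from H₂O and 2×(-1) from SCN⁻ sum to -2; with overall charge +1, Fe is +3.
Fe is in group 8, so Fe³⁺ is d⁵ (8 − 3 = 5).
In the high-spin limit (t2g^3 e_g^2) the orbital term is 0.0Δₒ = 0 kJ/mol, with no excess pairing.
For low-spin the configuration is t2g^5 e_g^0: orbital energy -2.0 × 153 = -306 kJ/mol, and 2 additional pairs relative to high-spin add 422 kJ/mol, giving 116 kJ/mol.
Thus E(LS) − E(HS) = 116 kJ/mol.

116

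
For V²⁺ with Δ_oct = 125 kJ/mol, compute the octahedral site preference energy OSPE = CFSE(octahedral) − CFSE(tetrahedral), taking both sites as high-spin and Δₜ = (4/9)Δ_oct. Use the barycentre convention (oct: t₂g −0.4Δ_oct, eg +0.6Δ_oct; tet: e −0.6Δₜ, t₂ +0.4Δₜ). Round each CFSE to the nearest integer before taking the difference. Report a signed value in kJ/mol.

V²⁺: group 5, so d-count = 5 − 2 = 3.
Octahedral high-spin t2g^3 e_g^0: CFSE = -1.2 × 125 = -150 kJ/mol.
Tetrahedral e^2 t2^1 gives -0.8Δₜ = -0.8 × (4/9) × 125 = -44 kJ/mol.
OSPE = CFSE(oct) − CFSE(tet) = -150 − (-44) = -106 kJ/mol.

-106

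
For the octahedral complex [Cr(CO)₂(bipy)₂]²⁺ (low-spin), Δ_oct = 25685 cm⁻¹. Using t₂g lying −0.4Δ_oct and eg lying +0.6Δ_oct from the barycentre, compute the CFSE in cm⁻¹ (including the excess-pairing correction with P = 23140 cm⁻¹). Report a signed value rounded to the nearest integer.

Ligand charges: 2×(+0) from CO and 2×(+0) from bipy sum to +0; with overall charge +2, Cr is +2.
Cr sits in group 6; removing 2 electrons leaves Cr²⁺ with 6 − 2 = 4 d electrons.
The d⁴ electrons fill as t₂g⁴ eg⁰.
The orbital stabilization is -1.6Δ_oct = -1.6 × 25685 = -41096 cm⁻¹.
Relative to high-spin t₂g³ eg¹ (0 paired), the low-spin configuration has 1 additional pair, contributing +1 × 23140 = +23140 cm⁻¹.
Net CFSE = -41096 + 23140 = -17956 cm⁻¹.

-17956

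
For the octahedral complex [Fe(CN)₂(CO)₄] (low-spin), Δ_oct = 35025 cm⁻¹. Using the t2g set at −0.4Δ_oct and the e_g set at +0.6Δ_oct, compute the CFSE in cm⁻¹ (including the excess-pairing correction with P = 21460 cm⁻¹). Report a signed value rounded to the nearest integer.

-41140

Ligand charges: 2×(-1) from CN⁻ and 4×(+0) from CO sum to -2; with overall charge +0, Fe is +2.
Group 8 minus oxidation state +2 gives a d⁶ configuration for Fe²⁺.
The d⁶ electrons fill as t2g^6 e_g^0.
The orbital stabilization is -2.4Δ_oct = -2.4 × 35025 = -84060 cm⁻¹.
Pairing penalty: 3 pairs vs 1 in the high-spin reference → 2 extra × P = 42920 cm⁻¹.
Net CFSE = -84060 + 42920 = -41140 cm⁻¹.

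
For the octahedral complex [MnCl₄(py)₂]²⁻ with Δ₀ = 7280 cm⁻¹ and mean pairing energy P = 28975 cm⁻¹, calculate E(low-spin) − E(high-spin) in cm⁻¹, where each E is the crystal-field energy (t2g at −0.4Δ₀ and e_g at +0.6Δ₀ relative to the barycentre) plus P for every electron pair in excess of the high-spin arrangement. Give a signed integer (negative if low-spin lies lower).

Ligand charges: 4×(-1) from Cl⁻ and 2×(+0) from py sum to -4; with overall charge -2, Mn is +2.
Mn sits in group 7; removing 2 electrons leaves Mn²⁺ with 7 − 2 = 5 d electrons.
In the high-spin limit (t2g^3 e_g^2) the orbital term is 0.0Δ₀ = 0 cm⁻¹, with no excess pairing.
Low-spin t2g^5 e_g^0 gives -2.0Δ₀ = -14560 cm⁻¹, but forming 2 extra pairs costs 2P = 57950 cm⁻¹, so E(LS) = -14560 + 57950 = 43390 cm⁻¹.
The difference is 43390 − (0) = 43390 cm⁻¹, so high-spin lies lower.

43390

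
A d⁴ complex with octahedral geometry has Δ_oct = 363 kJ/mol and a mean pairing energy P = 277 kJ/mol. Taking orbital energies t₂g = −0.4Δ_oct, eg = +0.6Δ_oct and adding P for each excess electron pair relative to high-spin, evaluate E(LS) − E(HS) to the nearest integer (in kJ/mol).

-86

High-spin d⁴ fills as t₂g³ eg¹ with CFSE 3(−0.4) + 1(+0.6) = -0.6Δ_oct = -218 kJ/mol.
Low-spin: t₂g⁴ eg⁰, orbital CFSE = -1.6Δ_oct = -581 kJ/mol; plus 1 excess pair × P = +277 kJ/mol; total -304 kJ/mol.
E(LS) − E(HS) = -304 − (-218) = -86 kJ/mol.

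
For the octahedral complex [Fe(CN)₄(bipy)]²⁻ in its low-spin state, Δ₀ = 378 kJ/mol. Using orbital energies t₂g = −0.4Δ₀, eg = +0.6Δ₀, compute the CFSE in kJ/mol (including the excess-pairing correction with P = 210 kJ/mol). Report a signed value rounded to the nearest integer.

Ligand charges: 4×(-1) from CN⁻ and 1×(+0) from bipy sum to -4; with overall charge -2, Fe is +2.
Fe is in group 8, so Fe²⁺ is d⁶ (8 − 2 = 6).
Electron filling gives t₂g⁶ eg⁰.
Orbital CFSE = 6(-0.4) + 0(0.6) = -2.4Δ₀ = -2.4 × 378 = -907 kJ/mol.
High-spin d⁶ would be t₂g⁴ eg² with 1 pair; low-spin has 3, so 2 excess pairs cost +2P = +420 kJ/mol.
Net CFSE = -907 + 420 = -487 kJ/mol.

-487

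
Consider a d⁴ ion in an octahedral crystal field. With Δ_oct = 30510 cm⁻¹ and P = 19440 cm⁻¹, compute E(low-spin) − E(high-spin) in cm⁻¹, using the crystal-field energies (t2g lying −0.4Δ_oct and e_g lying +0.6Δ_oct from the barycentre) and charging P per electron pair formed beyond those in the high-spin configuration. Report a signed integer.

-11070

High-spin: t2g^3 e_g^1, CFSE = -0.6Δ_oct = -18306 cm⁻¹.
For low-spin the configuration is t2g^4 e_g^0: orbital energy -1.6 × 30510 = -48816 cm⁻¹, and 1 additional pair relative to high-spin adds 19440 cm⁻¹, giving -29376 cm⁻¹.
E(LS) − E(HS) = -29376 − (-18306) = -11070 cm⁻¹.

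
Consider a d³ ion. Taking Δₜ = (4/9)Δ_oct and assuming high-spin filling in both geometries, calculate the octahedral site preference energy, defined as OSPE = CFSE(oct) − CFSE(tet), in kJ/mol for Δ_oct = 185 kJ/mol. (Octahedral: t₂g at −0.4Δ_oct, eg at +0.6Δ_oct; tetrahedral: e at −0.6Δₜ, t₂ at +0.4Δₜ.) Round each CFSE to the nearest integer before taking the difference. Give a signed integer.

In an octahedral site d³ (HS) is t2g^3 e_g^0, giving CFSE(oct) = -1.2Δ_oct = -222 kJ/mol.
In a tetrahedral site the filling is e^2 t2^1: CFSE(tet) = -0.8Δₜ = -0.8 × (4/9)(185) = -66 kJ/mol.
OSPE = -222 − (-66) = -156 kJ/mol.

-156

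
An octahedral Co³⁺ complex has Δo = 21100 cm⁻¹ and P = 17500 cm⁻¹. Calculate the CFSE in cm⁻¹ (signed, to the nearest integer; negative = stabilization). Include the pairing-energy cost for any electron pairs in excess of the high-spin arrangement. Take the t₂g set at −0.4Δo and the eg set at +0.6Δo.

Co³⁺: group 9, so d-count = 9 − 3 = 6.
Since Δo = 21100 cm⁻¹ > P = 17500 cm⁻¹, the complex adopts the low-spin configuration.
Configuration: t₂g⁶ eg⁰.
Orbital CFSE = -2.4Δo = -2.4 × 21100 = -50640 cm⁻¹.
Excess pairs vs high-spin: 3 − 1 = 2; pairing cost = +35000 cm⁻¹.
Net CFSE = -50640 + 35000 = -15640 cm⁻¹.

-15640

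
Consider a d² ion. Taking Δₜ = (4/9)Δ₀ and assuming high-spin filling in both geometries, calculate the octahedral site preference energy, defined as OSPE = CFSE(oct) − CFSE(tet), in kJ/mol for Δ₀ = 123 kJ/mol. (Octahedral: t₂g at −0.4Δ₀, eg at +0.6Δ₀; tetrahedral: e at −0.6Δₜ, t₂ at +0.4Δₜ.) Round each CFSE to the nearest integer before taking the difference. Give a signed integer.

Octahedral high-spin t₂g² eg⁰: CFSE = -0.8 × 123 = -98 kJ/mol.
In a tetrahedral site the filling is e² t₂⁰: CFSE(tet) = -1.2Δₜ = -1.2 × (4/9)(123) = -66 kJ/mol.
OSPE = CFSE(oct) − CFSE(tet) = -98 − (-66) = -32 kJ/mol.

-32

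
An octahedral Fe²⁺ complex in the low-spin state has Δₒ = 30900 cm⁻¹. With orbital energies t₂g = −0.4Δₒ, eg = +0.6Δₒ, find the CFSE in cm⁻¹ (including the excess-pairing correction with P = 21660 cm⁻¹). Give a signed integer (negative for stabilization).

-30840

Fe is in group 8, so Fe²⁺ is d⁶ (8 − 2 = 6).
Configuration: t₂g⁶ eg⁰.
The orbital stabilization is -2.4Δₒ = -2.4 × 30900 = -74160 cm⁻¹.
High-spin d⁶ would be t₂g⁴ eg² with 1 pair; low-spin has 3, so 2 excess pairs cost +2P = +43320 cm⁻¹.
Net CFSE = -74160 + 43320 = -30840 cm⁻¹.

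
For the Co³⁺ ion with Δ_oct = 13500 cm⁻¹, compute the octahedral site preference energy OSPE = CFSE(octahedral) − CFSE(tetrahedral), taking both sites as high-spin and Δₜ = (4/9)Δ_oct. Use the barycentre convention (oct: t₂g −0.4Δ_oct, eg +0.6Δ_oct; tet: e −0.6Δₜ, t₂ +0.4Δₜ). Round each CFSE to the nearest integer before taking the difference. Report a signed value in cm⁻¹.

Co³⁺: group 9, so d-count = 9 − 3 = 6.
Octahedral (high-spin): t2g^4 e_g^2, CFSE = 4(−0.4) + 2(+0.6) = -0.4Δ_oct = -0.4 × 13500 = -5400 cm⁻¹.
Tetrahedral e^3 t2^3 gives -0.6Δₜ = -0.6 × (4/9) × 13500 = -3600 cm⁻¹.
OSPE = CFSE(oct) − CFSE(tet) = -5400 − (-3600) = -1800 cm⁻¹.

-1800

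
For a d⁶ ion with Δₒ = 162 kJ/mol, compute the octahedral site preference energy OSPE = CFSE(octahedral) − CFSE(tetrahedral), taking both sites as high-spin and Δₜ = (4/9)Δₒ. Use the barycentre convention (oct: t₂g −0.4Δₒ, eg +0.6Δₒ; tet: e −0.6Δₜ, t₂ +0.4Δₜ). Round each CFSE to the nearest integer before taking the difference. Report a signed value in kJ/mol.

Octahedral high-spin t₂g⁴ eg²: CFSE = -0.4 × 162 = -65 kJ/mol.
Tetrahedral e³ t₂³ gives -0.6Δₜ = -0.6 × (4/9) × 162 = -43 kJ/mol.
Subtracting, OSPE = -65 − (-43) = -22 kJ/mol.

-22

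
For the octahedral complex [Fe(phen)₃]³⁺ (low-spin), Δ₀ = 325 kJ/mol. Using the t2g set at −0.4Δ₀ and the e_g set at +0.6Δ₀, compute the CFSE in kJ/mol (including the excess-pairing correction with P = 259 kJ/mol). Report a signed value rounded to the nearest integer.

phen is neutral, so the +3 overall charge sits on Fe: oxidation state +3.
Group 8 minus oxidation state +3 gives a d⁵ configuration for Fe³⁺.
Configuration: t2g^5 e_g^0.
CFSE(orbital) = 5×(-0.4Δ₀) + 0×(0.6Δ₀) = -2.0Δ₀; with Δ₀ = 325 kJ/mol that is -650 kJ/mol.
Pairing penalty: 2 pairs vs 0 in the high-spin reference → 2 extra × P = 518 kJ/mol.
Overall CFSE = -650 + 518 = -132 kJ/mol.

-132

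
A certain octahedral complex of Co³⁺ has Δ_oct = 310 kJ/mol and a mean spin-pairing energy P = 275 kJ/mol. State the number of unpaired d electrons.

0

Co sits in group 9; removing 3 electrons leaves Co³⁺ with 9 − 3 = 6 d electrons.
With Δ_oct > P the complex is low-spin.
That gives t₂g⁶ eg⁰.
Unpaired electrons: 0.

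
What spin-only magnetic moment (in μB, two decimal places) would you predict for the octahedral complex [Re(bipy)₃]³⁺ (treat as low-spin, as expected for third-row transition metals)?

2.83 μB

bipy is neutral, so the +3 overall charge sits on Re: oxidation state +3.
Re³⁺: group 7, so d-count = 7 − 3 = 4.
Configuration: t2g^4 e_g^0 → 2 unpaired electrons.
μ(spin-only) = √[2(2+2)] = √8 ≈ 2.83 μB.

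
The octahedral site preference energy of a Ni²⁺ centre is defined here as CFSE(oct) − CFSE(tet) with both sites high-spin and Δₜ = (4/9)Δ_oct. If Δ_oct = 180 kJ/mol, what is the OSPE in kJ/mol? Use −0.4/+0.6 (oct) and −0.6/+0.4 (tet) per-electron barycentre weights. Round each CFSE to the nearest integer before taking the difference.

Ni²⁺: group 10, so d-count = 10 − 2 = 8.
Octahedral high-spin t₂g⁶ eg²: CFSE = -1.2 × 180 = -216 kJ/mol.
Tetrahedral: e⁴ t₂⁴, CFSE = 4(−0.6) + 4(+0.4) = -0.8Δₜ = -0.8 × (4/9) × 180 = -64 kJ/mol.
OSPE = -216 − (-64) = -152 kJ/mol.

-152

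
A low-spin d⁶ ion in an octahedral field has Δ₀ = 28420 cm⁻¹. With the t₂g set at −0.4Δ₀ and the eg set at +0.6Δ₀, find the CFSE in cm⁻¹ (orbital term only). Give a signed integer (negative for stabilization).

-68208

The d⁶ electrons fill as t₂g⁶ eg⁰.
Orbital CFSE = 6(-0.4) + 0(0.6) = -2.4Δ₀ = -2.4 × 28420 = -68208 cm⁻¹.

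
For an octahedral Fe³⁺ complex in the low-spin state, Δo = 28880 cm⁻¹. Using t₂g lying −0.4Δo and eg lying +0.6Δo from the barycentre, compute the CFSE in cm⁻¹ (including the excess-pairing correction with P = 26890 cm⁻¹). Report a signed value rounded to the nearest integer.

Fe is in group 8, so Fe³⁺ is d⁵ (8 − 3 = 5).
Electron filling gives t₂g⁵ eg⁰.
Orbital CFSE = 5(-0.4) + 0(0.6) = -2.0Δo = -2.0 × 28880 = -57760 cm⁻¹.
Pairing penalty: 2 pairs vs 0 in the high-spin reference → 2 extra × P = 53780 cm⁻¹.
Net CFSE = -57760 + 53780 = -3980 cm⁻¹.

-3980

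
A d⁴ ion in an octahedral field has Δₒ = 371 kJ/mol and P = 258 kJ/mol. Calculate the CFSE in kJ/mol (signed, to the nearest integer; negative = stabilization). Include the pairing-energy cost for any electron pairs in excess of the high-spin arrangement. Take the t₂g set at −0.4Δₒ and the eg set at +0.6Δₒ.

-336

Here Δₒ > P (371 > 258), so the low-spin state is favoured.
Filling d⁴ accordingly: t₂g⁴ eg⁰.
Orbital CFSE = -1.6Δₒ = -1.6 × 371 = -594 kJ/mol.
Excess pairs vs high-spin: 1 − 0 = 1; pairing cost = +258 kJ/mol.
Net CFSE = -594 + 258 = -336 kJ/mol.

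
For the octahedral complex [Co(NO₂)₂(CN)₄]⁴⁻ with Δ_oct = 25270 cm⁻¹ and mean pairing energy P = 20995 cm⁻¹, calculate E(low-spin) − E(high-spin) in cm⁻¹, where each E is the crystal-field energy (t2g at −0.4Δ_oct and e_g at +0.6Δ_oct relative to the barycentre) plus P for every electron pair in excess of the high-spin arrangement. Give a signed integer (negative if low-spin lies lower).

Ligand charges: 2×(-1) from NO₂⁻ and 4×(-1) from CN⁻ sum to -6; with overall charge -4, Co is +2.
Co²⁺: group 9, so d-count = 9 − 2 = 7.
In the high-spin limit (t2g^5 e_g^2) the orbital term is -0.8Δ_oct = -20216 cm⁻¹, with no excess pairing.
Low-spin t2g^6 e_g^1 gives -1.8Δ_oct = -45486 cm⁻¹, but forming 1 extra pair costs 1P = 20995 cm⁻¹, so E(LS) = -45486 + 20995 = -24491 cm⁻¹.
Thus E(LS) − E(HS) = -4275 cm⁻¹.

-4275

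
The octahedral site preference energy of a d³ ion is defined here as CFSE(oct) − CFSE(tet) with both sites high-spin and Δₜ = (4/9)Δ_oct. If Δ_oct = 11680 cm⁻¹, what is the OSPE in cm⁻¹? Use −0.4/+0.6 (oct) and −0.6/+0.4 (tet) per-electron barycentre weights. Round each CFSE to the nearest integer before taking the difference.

-9863

Octahedral high-spin t2g^3 e_g^0: CFSE = -1.2 × 11680 = -14016 cm⁻¹.
Tetrahedral e^2 t2^1 gives -0.8Δₜ = -0.8 × (4/9) × 11680 = -4153 cm⁻¹.
Subtracting, OSPE = -14016 − (-4153) = -9863 cm⁻¹.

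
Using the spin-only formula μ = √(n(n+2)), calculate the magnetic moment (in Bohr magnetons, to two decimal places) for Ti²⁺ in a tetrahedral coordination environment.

Group 4 minus oxidation state +2 gives a d² configuration for Ti²⁺.
With tetrahedral geometry the complex is necessarily high-spin.
Configuration: e² t₂⁰ → 2 unpaired electrons.
μ(spin-only) = √[2(2+2)] = √8 ≈ 2.83 Bohr magnetons.

2.83 Bohr magnetons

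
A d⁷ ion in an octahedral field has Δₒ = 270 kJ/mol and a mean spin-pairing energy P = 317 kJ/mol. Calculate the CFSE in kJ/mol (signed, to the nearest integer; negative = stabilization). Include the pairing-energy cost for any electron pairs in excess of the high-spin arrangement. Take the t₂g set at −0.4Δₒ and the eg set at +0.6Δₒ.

Here Δₒ < P (270 < 317), so the high-spin state is favoured.
Filling d⁷ accordingly: t₂g⁵ eg².
Orbital CFSE = -0.8Δₒ = -0.8 × 270 = -216 kJ/mol.
High-spin has no excess pairs, so no pairing correction applies.

-216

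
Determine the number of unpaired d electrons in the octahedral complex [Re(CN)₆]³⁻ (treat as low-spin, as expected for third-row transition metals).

2

Each CN⁻ contributes -1; 6 × (-1) = -6. With overall charge -3, Re is in the +3 oxidation state.
Re sits in group 7; removing 3 electrons leaves Re³⁺ with 7 − 3 = 4 d electrons.
Configuration: t₂g⁴ eg⁰, giving 2 unpaired electrons.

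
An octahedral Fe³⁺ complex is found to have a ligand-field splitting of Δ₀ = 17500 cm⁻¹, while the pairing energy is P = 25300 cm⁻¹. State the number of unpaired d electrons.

5

Fe³⁺: group 8, so d-count = 8 − 3 = 5.
With Δ₀ < P the complex is high-spin.
Filling d⁵ accordingly: t₂g³ eg².
Unpaired electrons: 5.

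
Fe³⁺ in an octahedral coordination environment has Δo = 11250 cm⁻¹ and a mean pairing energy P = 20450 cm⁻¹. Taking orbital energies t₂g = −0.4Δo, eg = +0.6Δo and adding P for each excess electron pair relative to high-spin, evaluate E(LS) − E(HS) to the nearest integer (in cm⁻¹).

Fe is in group 8, so Fe³⁺ is d⁵ (8 − 3 = 5).
In the high-spin limit (t₂g³ eg²) the orbital term is 0.0Δo = 0 cm⁻¹, with no excess pairing.
Low-spin t₂g⁵ eg⁰ gives -2.0Δo = -22500 cm⁻¹, but forming 2 extra pairs costs 2P = 40900 cm⁻¹, so E(LS) = -22500 + 40900 = 18400 cm⁻¹.
Thus E(LS) − E(HS) = 18400 cm⁻¹.

18400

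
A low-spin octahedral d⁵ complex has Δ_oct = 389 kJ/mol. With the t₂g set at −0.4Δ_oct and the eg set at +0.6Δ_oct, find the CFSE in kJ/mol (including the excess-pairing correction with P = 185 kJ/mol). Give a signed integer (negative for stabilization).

The d⁵ electrons fill as t₂g⁵ eg⁰.
Orbital CFSE = 5(-0.4) + 0(0.6) = -2.0Δ_oct = -2.0 × 389 = -778 kJ/mol.
High-spin d⁵ would be t₂g³ eg² with 0 pairs; low-spin has 2, so 2 excess pairs cost +2P = +370 kJ/mol.
Net CFSE = -778 + 370 = -408 kJ/mol.

-408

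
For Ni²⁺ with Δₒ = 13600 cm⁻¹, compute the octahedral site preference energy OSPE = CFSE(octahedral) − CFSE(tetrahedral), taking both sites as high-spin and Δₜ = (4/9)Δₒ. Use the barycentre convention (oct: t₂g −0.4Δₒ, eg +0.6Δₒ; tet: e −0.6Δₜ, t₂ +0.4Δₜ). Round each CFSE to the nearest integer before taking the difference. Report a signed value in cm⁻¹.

Ni²⁺: group 10, so d-count = 10 − 2 = 8.
Octahedral (high-spin): t2g^6 e_g^2, CFSE = 6(−0.4) + 2(+0.6) = -1.2Δₒ = -1.2 × 13600 = -16320 cm⁻¹.
Tetrahedral: e^4 t2^4, CFSE = 4(−0.6) + 4(+0.4) = -0.8Δₜ = -0.8 × (4/9) × 13600 = -4836 cm⁻¹.
OSPE = CFSE(oct) − CFSE(tet) = -16320 − (-4836) = -11484 cm⁻¹.

-11484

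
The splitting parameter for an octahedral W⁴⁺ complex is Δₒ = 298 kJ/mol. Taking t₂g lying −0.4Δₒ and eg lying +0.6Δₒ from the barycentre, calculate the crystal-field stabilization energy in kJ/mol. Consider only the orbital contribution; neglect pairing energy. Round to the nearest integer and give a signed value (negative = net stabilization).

-238

W is in group 6, so W⁴⁺ is d² (6 − 4 = 2).
For octahedral d² the high- and low-spin configurations coincide.
Configuration: t₂g² eg⁰.
Orbital CFSE = 2(-0.4) + 0(0.6) = -0.8Δₒ = -0.8 × 298 = -238 kJ/mol.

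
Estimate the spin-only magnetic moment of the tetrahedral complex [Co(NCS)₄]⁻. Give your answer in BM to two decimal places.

Each NCS⁻ contributes -1; 4 × (-1) = -4. With overall charge -1, Co is in the +3 oxidation state.
Co is in group 9, so Co³⁺ is d⁶ (9 − 3 = 6).
Tetrahedral fields are weak (Δₜ ≈ 4/9 Δₒ), so electrons fill high-spin.
Configuration: e^3 t2^3 → 4 unpaired electrons.
μ(spin-only) = √[4(4+2)] = √24 ≈ 4.90 BM.

4.90 BM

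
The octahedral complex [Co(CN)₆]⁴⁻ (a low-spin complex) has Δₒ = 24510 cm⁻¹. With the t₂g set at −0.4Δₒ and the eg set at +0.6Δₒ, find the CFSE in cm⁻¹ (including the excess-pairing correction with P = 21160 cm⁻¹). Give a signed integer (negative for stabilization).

-22958

Each CN⁻ contributes -1; 6 × (-1) = -6. With overall charge -4, Co is in the +2 oxidation state.
Co²⁺: group 9, so d-count = 9 − 2 = 7.
Configuration: t₂g⁶ eg¹.
The orbital stabilization is -1.8Δₒ = -1.8 × 24510 = -44118 cm⁻¹.
High-spin d⁷ would be t₂g⁵ eg² with 2 pairs; low-spin has 3, so 1 excess pair costs +1P = +21160 cm⁻¹.
Net CFSE = -44118 + 21160 = -22958 cm⁻¹.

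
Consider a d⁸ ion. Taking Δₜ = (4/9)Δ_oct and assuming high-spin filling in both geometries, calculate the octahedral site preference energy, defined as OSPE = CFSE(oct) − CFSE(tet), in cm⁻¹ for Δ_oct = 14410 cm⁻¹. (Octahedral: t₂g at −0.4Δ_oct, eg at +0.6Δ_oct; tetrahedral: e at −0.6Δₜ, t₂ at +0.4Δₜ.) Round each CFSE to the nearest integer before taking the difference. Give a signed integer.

Octahedral (high-spin): t2g^6 e_g^2, CFSE = 6(−0.4) + 2(+0.6) = -1.2Δ_oct = -1.2 × 14410 = -17292 cm⁻¹.
In a tetrahedral site the filling is e^4 t2^4: CFSE(tet) = -0.8Δₜ = -0.8 × (4/9)(14410) = -5124 cm⁻¹.
OSPE = CFSE(oct) − CFSE(tet) = -17292 − (-5124) = -12168 cm⁻¹.

-12168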